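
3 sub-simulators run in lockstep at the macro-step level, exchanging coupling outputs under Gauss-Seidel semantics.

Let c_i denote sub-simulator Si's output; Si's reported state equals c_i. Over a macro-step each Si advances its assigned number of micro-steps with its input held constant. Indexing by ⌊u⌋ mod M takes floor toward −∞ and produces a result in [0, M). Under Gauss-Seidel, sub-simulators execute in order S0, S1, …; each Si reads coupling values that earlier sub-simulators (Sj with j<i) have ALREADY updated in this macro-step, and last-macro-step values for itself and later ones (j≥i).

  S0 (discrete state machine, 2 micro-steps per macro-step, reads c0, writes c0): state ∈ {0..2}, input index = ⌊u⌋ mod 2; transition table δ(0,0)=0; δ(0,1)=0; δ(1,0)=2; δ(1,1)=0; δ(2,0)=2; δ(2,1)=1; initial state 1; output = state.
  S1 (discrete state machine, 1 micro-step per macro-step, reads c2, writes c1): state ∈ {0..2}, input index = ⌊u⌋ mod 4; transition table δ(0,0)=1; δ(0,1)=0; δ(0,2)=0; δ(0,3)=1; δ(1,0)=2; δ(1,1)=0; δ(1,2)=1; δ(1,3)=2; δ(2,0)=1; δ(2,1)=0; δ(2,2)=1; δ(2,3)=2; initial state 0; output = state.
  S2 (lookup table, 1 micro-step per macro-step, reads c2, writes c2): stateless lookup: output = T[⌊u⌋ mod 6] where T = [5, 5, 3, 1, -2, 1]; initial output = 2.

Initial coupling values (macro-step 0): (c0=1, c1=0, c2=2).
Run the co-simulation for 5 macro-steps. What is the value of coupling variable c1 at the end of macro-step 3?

c1 at macro-step 3 = 0

macro 1: S0 reads c0=1 → after 2×micro: 0; S1 reads c2=2 → after 1×micro: 0; S2 reads c2=2 → after 1×micro: 3 ⇒ (c0=0, c1=0, c2=3)
macro 2: S0 reads c0=0 → after 2×micro: 0; S1 reads c2=3 → after 1×micro: 1; S2 reads c2=3 → after 1×micro: 1 ⇒ (c0=0, c1=1, c2=1)
macro 3: S0 reads c0=0 → after 2×micro: 0; S1 reads c2=1 → after 1×micro: 0; S2 reads c2=1 → after 1×micro: 5 ⇒ (c0=0, c1=0, c2=5)
macro 4: S0 reads c0=0 → after 2×micro: 0; S1 reads c2=5 → after 1×micro: 0; S2 reads c2=5 → after 1×micro: 1 ⇒ (c0=0, c1=0, c2=1)
macro 5: S0 reads c0=0 → after 2×micro: 0; S1 reads c2=1 → after 1×micro: 0; S2 reads c2=1 → after 1×micro: 5 ⇒ (c0=0, c1=0, c2=5)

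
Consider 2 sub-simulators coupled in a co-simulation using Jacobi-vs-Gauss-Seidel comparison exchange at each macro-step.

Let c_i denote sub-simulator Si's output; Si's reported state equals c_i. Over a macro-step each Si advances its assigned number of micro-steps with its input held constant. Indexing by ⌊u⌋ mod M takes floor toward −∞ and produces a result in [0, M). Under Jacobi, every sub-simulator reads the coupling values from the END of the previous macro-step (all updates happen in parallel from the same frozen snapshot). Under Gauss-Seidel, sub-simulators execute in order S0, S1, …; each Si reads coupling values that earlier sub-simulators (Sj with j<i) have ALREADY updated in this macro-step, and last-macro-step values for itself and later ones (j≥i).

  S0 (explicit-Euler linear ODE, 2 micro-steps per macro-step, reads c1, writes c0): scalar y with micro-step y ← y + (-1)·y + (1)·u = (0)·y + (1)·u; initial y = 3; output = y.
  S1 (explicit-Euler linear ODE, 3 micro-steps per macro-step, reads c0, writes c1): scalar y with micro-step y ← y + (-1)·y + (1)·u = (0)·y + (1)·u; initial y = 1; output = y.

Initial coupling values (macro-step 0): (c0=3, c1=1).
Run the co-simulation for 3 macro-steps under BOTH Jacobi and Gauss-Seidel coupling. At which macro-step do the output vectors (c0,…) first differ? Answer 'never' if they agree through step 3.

[Jacobi] macro 1: S0 reads c1=1 → after 2×micro: 1; S1 reads c0=3 → after 3×micro: 3 ⇒ (c0=1, c1=3)
[Jacobi] macro 2: S0 reads c1=3 → after 2×micro: 3; S1 reads c0=1 → after 3×micro: 1 ⇒ (c0=3, c1=1)
[Jacobi] macro 3: S0 reads c1=1 → after 2×micro: 1; S1 reads c0=3 → after 3×micro: 3 ⇒ (c0=1, c1=3)
[Gauss-Seidel] macro 1: S0 reads c1=1 → after 2×micro: 1; S1 reads c0=1 → after 3×micro: 1 ⇒ (c0=1, c1=1)
[Gauss-Seidel] macro 2: S0 reads c1=1 → after 2×micro: 1; S1 reads c0=1 → after 3×micro: 1 ⇒ (c0=1, c1=1)
[Gauss-Seidel] macro 3: S0 reads c1=1 → after 2×micro: 1; S1 reads c0=1 → after 3×micro: 1 ⇒ (c0=1, c1=1)

first divergence at macro-step: 1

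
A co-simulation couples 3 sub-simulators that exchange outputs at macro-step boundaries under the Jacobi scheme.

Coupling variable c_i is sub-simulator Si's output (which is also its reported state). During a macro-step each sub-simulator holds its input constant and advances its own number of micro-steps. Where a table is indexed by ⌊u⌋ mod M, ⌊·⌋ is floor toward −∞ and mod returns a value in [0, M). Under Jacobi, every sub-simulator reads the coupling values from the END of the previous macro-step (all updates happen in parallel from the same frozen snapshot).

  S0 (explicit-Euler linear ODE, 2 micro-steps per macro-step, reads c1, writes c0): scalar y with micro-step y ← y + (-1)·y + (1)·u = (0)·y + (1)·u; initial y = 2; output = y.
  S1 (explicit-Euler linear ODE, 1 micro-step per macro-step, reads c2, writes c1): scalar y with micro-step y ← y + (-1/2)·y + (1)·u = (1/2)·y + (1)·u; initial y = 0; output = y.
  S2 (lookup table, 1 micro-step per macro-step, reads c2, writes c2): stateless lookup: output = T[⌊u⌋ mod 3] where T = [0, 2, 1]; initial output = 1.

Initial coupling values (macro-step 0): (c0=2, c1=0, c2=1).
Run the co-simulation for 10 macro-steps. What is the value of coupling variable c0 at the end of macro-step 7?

c0 at macro-step 7 = 105/32

macro 1: S0 reads c1=0 → after 2×micro: 0; S1 reads c2=1 → after 1×micro: 1; S2 reads c2=1 → after 1×micro: 2 ⇒ (c0=0, c1=1, c2=2)
macro 2: S0 reads c1=1 → after 2×micro: 1; S1 reads c2=2 → after 1×micro: 5/2; S2 reads c2=2 → after 1×micro: 1 ⇒ (c0=1, c1=5/2, c2=1)
macro 3: S0 reads c1=5/2 → after 2×micro: 5/2; S1 reads c2=1 → after 1×micro: 9/4; S2 reads c2=1 → after 1×micro: 2 ⇒ (c0=5/2, c1=9/4, c2=2)
macro 4: S0 reads c1=9/4 → after 2×micro: 9/4; S1 reads c2=2 → after 1×micro: 25/8; S2 reads c2=2 → after 1×micro: 1 ⇒ (c0=9/4, c1=25/8, c2=1)
macro 5: S0 reads c1=25/8 → after 2×micro: 25/8; S1 reads c2=1 → after 1×micro: 41/16; S2 reads c2=1 → after 1×micro: 2 ⇒ (c0=25/8, c1=41/16, c2=2)
macro 6: S0 reads c1=41/16 → after 2×micro: 41/16; S1 reads c2=2 → after 1×micro: 105/32; S2 reads c2=2 → after 1×micro: 1 ⇒ (c0=41/16, c1=105/32, c2=1)
macro 7: S0 reads c1=105/32 → after 2×micro: 105/32; S1 reads c2=1 → after 1×micro: 169/64; S2 reads c2=1 → after 1×micro: 2 ⇒ (c0=105/32, c1=169/64, c2=2)
macro 8: S0 reads c1=169/64 → after 2×micro: 169/64; S1 reads c2=2 → after 1×micro: 425/128; S2 reads c2=2 → after 1×micro: 1 ⇒ (c0=169/64, c1=425/128, c2=1)
macro 9: S0 reads c1=425/128 → after 2×micro: 425/128; S1 reads c2=1 → after 1×micro: 681/256; S2 reads c2=1 → after 1×micro: 2 ⇒ (c0=425/128, c1=681/256, c2=2)
macro 10: S0 reads c1=681/256 → after 2×micro: 681/256; S1 reads c2=2 → after 1×micro: 1705/512; S2 reads c2=2 → after 1×micro: 1 ⇒ (c0=681/256, c1=1705/512, c2=1)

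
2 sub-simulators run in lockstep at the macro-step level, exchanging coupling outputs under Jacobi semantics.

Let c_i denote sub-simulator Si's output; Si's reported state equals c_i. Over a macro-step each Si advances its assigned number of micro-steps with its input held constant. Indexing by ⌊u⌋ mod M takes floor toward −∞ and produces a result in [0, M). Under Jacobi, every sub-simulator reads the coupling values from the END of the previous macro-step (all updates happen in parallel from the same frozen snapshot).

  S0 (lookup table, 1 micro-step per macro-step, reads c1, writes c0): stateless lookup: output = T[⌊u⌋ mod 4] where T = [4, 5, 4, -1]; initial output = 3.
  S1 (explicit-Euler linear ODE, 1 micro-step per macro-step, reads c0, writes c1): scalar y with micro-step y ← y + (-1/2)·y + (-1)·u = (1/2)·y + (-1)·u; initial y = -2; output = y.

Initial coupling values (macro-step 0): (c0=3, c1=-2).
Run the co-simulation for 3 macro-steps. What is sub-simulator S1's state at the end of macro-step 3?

S1 state at macro-step 3 = -7

macro 1: S0 reads c1=-2 → after 1×micro: 4; S1 reads c0=3 → after 1×micro: -4 ⇒ (c0=4, c1=-4)
macro 2: S0 reads c1=-4 → after 1×micro: 4; S1 reads c0=4 → after 1×micro: -6 ⇒ (c0=4, c1=-6)
macro 3: S0 reads c1=-6 → after 1×micro: 4; S1 reads c0=4 → after 1×micro: -7 ⇒ (c0=4, c1=-7)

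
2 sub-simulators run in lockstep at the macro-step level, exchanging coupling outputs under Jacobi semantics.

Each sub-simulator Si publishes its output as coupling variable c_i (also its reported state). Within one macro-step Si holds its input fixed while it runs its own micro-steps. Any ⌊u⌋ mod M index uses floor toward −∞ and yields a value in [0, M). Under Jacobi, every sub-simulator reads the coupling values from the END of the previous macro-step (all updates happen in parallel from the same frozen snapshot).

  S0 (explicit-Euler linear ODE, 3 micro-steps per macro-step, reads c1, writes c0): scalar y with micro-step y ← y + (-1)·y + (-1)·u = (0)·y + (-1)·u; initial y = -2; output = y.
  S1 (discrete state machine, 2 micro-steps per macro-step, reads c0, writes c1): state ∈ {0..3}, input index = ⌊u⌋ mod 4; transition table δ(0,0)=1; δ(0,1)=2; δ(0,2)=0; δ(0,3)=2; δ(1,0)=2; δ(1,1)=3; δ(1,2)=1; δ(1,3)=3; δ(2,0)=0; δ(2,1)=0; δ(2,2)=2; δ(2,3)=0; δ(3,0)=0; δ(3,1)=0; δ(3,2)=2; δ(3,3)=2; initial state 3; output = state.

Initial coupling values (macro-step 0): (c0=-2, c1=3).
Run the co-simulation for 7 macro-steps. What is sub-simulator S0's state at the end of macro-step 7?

S0 state at macro-step 7 = -2

macro 1: S0 reads c1=3 → after 3×micro: -3; S1 reads c0=-2 → after 2×micro: 2 ⇒ (c0=-3, c1=2)
macro 2: S0 reads c1=2 → after 3×micro: -2; S1 reads c0=-3 → after 2×micro: 2 ⇒ (c0=-2, c1=2)
macro 3: S0 reads c1=2 → after 3×micro: -2; S1 reads c0=-2 → after 2×micro: 2 ⇒ (c0=-2, c1=2)
macro 4: S0 reads c1=2 → after 3×micro: -2; S1 reads c0=-2 → after 2×micro: 2 ⇒ (c0=-2, c1=2)
macro 5: S0 reads c1=2 → after 3×micro: -2; S1 reads c0=-2 → after 2×micro: 2 ⇒ (c0=-2, c1=2)
macro 6: S0 reads c1=2 → after 3×micro: -2; S1 reads c0=-2 → after 2×micro: 2 ⇒ (c0=-2, c1=2)
macro 7: S0 reads c1=2 → after 3×micro: -2; S1 reads c0=-2 → after 2×micro: 2 ⇒ (c0=-2, c1=2)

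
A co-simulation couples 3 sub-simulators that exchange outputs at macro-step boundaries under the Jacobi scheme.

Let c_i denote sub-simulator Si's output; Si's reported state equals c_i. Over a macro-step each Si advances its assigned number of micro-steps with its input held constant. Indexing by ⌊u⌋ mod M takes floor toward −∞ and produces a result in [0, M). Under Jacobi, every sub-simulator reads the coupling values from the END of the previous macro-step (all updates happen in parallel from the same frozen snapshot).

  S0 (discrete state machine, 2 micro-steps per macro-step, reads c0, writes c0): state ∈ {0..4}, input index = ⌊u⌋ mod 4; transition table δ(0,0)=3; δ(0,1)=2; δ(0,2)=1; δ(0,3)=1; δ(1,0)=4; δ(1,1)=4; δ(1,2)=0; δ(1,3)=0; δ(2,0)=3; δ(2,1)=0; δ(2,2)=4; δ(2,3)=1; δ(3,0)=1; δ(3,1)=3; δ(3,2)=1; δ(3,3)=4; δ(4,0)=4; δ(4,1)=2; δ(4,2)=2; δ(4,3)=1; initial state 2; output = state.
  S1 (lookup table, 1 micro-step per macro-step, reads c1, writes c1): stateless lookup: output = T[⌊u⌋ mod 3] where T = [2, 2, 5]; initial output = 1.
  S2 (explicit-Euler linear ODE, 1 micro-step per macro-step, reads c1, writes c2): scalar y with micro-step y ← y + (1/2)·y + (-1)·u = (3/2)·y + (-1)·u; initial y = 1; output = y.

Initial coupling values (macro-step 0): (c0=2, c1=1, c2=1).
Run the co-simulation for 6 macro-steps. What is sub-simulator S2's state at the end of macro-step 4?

S2 state at macro-step 4 = -245/16

macro 1: S0 reads c0=2 → after 2×micro: 2; S1 reads c1=1 → after 1×micro: 2; S2 reads c1=1 → after 1×micro: 1/2 ⇒ (c0=2, c1=2, c2=1/2)
macro 2: S0 reads c0=2 → after 2×micro: 2; S1 reads c1=2 → after 1×micro: 5; S2 reads c1=2 → after 1×micro: -5/4 ⇒ (c0=2, c1=5, c2=-5/4)
macro 3: S0 reads c0=2 → after 2×micro: 2; S1 reads c1=5 → after 1×micro: 5; S2 reads c1=5 → after 1×micro: -55/8 ⇒ (c0=2, c1=5, c2=-55/8)
macro 4: S0 reads c0=2 → after 2×micro: 2; S1 reads c1=5 → after 1×micro: 5; S2 reads c1=5 → after 1×micro: -245/16 ⇒ (c0=2, c1=5, c2=-245/16)
macro 5: S0 reads c0=2 → after 2×micro: 2; S1 reads c1=5 → after 1×micro: 5; S2 reads c1=5 → after 1×micro: -895/32 ⇒ (c0=2, c1=5, c2=-895/32)
macro 6: S0 reads c0=2 → after 2×micro: 2; S1 reads c1=5 → after 1×micro: 5; S2 reads c1=5 → after 1×micro: -3005/64 ⇒ (c0=2, c1=5, c2=-3005/64)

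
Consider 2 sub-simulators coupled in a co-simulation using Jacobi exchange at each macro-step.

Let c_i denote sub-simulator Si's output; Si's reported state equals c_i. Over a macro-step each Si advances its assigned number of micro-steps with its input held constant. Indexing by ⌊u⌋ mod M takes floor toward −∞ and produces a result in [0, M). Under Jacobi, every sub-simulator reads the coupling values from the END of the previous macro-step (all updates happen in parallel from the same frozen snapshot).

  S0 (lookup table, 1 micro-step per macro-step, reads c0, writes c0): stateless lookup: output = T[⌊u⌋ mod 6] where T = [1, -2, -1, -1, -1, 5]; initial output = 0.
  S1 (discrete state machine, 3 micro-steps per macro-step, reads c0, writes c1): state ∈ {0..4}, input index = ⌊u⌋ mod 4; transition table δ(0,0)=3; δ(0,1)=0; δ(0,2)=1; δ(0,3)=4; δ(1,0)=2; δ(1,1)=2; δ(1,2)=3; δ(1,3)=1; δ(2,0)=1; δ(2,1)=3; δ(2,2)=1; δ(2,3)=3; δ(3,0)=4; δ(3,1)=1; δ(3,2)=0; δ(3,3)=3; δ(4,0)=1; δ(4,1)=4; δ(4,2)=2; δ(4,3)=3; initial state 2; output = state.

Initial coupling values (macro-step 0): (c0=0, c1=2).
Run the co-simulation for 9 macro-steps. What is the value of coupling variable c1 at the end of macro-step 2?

c1 at macro-step 2 = 1

macro 1: S0 reads c0=0 → after 1×micro: 1; S1 reads c0=0 → after 3×micro: 1 ⇒ (c0=1, c1=1)
macro 2: S0 reads c0=1 → after 1×micro: -2; S1 reads c0=1 → after 3×micro: 1 ⇒ (c0=-2, c1=1)
macro 3: S0 reads c0=-2 → after 1×micro: -1; S1 reads c0=-2 → after 3×micro: 1 ⇒ (c0=-1, c1=1)
macro 4: S0 reads c0=-1 → after 1×micro: 5; S1 reads c0=-1 → after 3×micro: 1 ⇒ (c0=5, c1=1)
macro 5: S0 reads c0=5 → after 1×micro: 5; S1 reads c0=5 → after 3×micro: 1 ⇒ (c0=5, c1=1)
macro 6: S0 reads c0=5 → after 1×micro: 5; S1 reads c0=5 → after 3×micro: 1 ⇒ (c0=5, c1=1)
macro 7: S0 reads c0=5 → after 1×micro: 5; S1 reads c0=5 → after 3×micro: 1 ⇒ (c0=5, c1=1)
macro 8: S0 reads c0=5 → after 1×micro: 5; S1 reads c0=5 → after 3×micro: 1 ⇒ (c0=5, c1=1)
macro 9: S0 reads c0=5 → after 1×micro: 5; S1 reads c0=5 → after 3×micro: 1 ⇒ (c0=5, c1=1)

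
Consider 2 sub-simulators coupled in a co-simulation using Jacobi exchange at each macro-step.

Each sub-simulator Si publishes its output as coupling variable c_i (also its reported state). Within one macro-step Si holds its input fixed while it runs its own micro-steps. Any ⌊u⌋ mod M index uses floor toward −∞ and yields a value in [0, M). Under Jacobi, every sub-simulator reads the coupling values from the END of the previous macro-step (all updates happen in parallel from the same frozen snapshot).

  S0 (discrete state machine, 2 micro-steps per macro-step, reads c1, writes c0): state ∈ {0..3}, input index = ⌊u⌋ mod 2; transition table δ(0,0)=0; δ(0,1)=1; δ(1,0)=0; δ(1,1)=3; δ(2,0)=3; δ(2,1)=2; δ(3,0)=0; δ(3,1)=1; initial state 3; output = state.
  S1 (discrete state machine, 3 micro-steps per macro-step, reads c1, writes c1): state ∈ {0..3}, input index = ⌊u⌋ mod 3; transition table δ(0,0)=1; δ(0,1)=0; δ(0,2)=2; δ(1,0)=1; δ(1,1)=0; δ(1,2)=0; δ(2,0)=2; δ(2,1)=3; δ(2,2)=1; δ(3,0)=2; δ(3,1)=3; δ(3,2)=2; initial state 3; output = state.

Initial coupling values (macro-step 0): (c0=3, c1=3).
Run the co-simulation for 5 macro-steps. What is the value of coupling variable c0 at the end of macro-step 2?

macro 1: S0 reads c1=3 → after 2×micro: 3; S1 reads c1=3 → after 3×micro: 2 ⇒ (c0=3, c1=2)
macro 2: S0 reads c1=2 → after 2×micro: 0; S1 reads c1=2 → after 3×micro: 2 ⇒ (c0=0, c1=2)
macro 3: S0 reads c1=2 → after 2×micro: 0; S1 reads c1=2 → after 3×micro: 2 ⇒ (c0=0, c1=2)
macro 4: S0 reads c1=2 → after 2×micro: 0; S1 reads c1=2 → after 3×micro: 2 ⇒ (c0=0, c1=2)
macro 5: S0 reads c1=2 → after 2×micro: 0; S1 reads c1=2 → after 3×micro: 2 ⇒ (c0=0, c1=2)

c0 at macro-step 2 = 0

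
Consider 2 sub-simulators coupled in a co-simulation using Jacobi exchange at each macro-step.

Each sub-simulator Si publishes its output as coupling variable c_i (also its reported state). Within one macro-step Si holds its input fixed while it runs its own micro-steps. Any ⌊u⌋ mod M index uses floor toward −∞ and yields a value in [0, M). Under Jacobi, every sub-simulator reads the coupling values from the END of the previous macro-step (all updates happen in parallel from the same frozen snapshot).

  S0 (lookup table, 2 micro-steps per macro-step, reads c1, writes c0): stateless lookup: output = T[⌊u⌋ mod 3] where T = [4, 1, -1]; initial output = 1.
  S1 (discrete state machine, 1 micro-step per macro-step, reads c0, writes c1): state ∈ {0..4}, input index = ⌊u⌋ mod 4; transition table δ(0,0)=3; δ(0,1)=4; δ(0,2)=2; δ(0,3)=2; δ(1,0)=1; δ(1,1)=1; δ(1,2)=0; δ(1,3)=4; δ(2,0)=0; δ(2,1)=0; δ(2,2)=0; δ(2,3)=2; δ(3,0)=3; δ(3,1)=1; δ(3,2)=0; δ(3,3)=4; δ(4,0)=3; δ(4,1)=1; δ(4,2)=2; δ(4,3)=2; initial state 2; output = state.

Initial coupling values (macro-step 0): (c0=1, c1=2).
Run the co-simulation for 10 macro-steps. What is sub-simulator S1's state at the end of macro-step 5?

macro 1: S0 reads c1=2 → after 2×micro: -1; S1 reads c0=1 → after 1×micro: 0 ⇒ (c0=-1, c1=0)
macro 2: S0 reads c1=0 → after 2×micro: 4; S1 reads c0=-1 → after 1×micro: 2 ⇒ (c0=4, c1=2)
macro 3: S0 reads c1=2 → after 2×micro: -1; S1 reads c0=4 → after 1×micro: 0 ⇒ (c0=-1, c1=0)
macro 4: S0 reads c1=0 → after 2×micro: 4; S1 reads c0=-1 → after 1×micro: 2 ⇒ (c0=4, c1=2)
macro 5: S0 reads c1=2 → after 2×micro: -1; S1 reads c0=4 → after 1×micro: 0 ⇒ (c0=-1, c1=0)
macro 6: S0 reads c1=0 → after 2×micro: 4; S1 reads c0=-1 → after 1×micro: 2 ⇒ (c0=4, c1=2)
macro 7: S0 reads c1=2 → after 2×micro: -1; S1 reads c0=4 → after 1×micro: 0 ⇒ (c0=-1, c1=0)
macro 8: S0 reads c1=0 → after 2×micro: 4; S1 reads c0=-1 → after 1×micro: 2 ⇒ (c0=4, c1=2)
macro 9: S0 reads c1=2 → after 2×micro: -1; S1 reads c0=4 → after 1×micro: 0 ⇒ (c0=-1, c1=0)
macro 10: S0 reads c1=0 → after 2×micro: 4; S1 reads c0=-1 → after 1×micro: 2 ⇒ (c0=4, c1=2)

S1 state at macro-step 5 = 0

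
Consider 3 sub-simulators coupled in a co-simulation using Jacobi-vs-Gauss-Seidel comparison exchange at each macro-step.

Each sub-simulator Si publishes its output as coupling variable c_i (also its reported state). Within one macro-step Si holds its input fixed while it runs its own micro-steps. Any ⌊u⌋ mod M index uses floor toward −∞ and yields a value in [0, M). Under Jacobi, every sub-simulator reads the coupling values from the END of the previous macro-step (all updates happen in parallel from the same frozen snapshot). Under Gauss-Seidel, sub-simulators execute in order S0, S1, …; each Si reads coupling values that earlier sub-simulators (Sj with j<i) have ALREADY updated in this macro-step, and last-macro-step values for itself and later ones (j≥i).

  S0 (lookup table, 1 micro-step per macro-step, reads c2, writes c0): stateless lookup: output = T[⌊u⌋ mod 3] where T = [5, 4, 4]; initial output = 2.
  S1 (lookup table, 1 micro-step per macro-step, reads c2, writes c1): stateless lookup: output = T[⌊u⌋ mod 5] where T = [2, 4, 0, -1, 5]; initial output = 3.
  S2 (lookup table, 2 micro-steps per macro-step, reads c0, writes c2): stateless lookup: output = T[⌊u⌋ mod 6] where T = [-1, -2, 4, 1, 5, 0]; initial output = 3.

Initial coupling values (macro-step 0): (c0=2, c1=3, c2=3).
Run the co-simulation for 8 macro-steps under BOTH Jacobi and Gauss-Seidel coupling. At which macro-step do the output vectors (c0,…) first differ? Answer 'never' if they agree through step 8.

[Jacobi] macro 1: S0 reads c2=3 → after 1×micro: 5; S1 reads c2=3 → after 1×micro: -1; S2 reads c0=2 → after 2×micro: 4 ⇒ (c0=5, c1=-1, c2=4)
[Jacobi] macro 2: S0 reads c2=4 → after 1×micro: 4; S1 reads c2=4 → after 1×micro: 5; S2 reads c0=5 → after 2×micro: 0 ⇒ (c0=4, c1=5, c2=0)
[Jacobi] macro 3: S0 reads c2=0 → after 1×micro: 5; S1 reads c2=0 → after 1×micro: 2; S2 reads c0=4 → after 2×micro: 5 ⇒ (c0=5, c1=2, c2=5)
[Jacobi] macro 4: S0 reads c2=5 → after 1×micro: 4; S1 reads c2=5 → after 1×micro: 2; S2 reads c0=5 → after 2×micro: 0 ⇒ (c0=4, c1=2, c2=0)
[Jacobi] macro 5: S0 reads c2=0 → after 1×micro: 5; S1 reads c2=0 → after 1×micro: 2; S2 reads c0=4 → after 2×micro: 5 ⇒ (c0=5, c1=2, c2=5)
[Jacobi] macro 6: S0 reads c2=5 → after 1×micro: 4; S1 reads c2=5 → after 1×micro: 2; S2 reads c0=5 → after 2×micro: 0 ⇒ (c0=4, c1=2, c2=0)
[Jacobi] macro 7: S0 reads c2=0 → after 1×micro: 5; S1 reads c2=0 → after 1×micro: 2; S2 reads c0=4 → after 2×micro: 5 ⇒ (c0=5, c1=2, c2=5)
[Jacobi] macro 8: S0 reads c2=5 → after 1×micro: 4; S1 reads c2=5 → after 1×micro: 2; S2 reads c0=5 → after 2×micro: 0 ⇒ (c0=4, c1=2, c2=0)
[Gauss-Seidel] macro 1: S0 reads c2=3 → after 1×micro: 5; S1 reads c2=3 → after 1×micro: -1; S2 reads c0=5 → after 2×micro: 0 ⇒ (c0=5, c1=-1, c2=0)
[Gauss-Seidel] macro 2: S0 reads c2=0 → after 1×micro: 5; S1 reads c2=0 → after 1×micro: 2; S2 reads c0=5 → after 2×micro: 0 ⇒ (c0=5, c1=2, c2=0)
[Gauss-Seidel] macro 3: S0 reads c2=0 → after 1×micro: 5; S1 reads c2=0 → after 1×micro: 2; S2 reads c0=5 → after 2×micro: 0 ⇒ (c0=5, c1=2, c2=0)
[Gauss-Seidel] macro 4: S0 reads c2=0 → after 1×micro: 5; S1 reads c2=0 → after 1×micro: 2; S2 reads c0=5 → after 2×micro: 0 ⇒ (c0=5, c1=2, c2=0)
[Gauss-Seidel] macro 5: S0 reads c2=0 → after 1×micro: 5; S1 reads c2=0 → after 1×micro: 2; S2 reads c0=5 → after 2×micro: 0 ⇒ (c0=5, c1=2, c2=0)
[Gauss-Seidel] macro 6: S0 reads c2=0 → after 1×micro: 5; S1 reads c2=0 → after 1×micro: 2; S2 reads c0=5 → after 2×micro: 0 ⇒ (c0=5, c1=2, c2=0)
[Gauss-Seidel] macro 7: S0 reads c2=0 → after 1×micro: 5; S1 reads c2=0 → after 1×micro: 2; S2 reads c0=5 → after 2×micro: 0 ⇒ (c0=5, c1=2, c2=0)
[Gauss-Seidel] macro 8: S0 reads c2=0 → after 1×micro: 5; S1 reads c2=0 → after 1×micro: 2; S2 reads c0=5 → after 2×micro: 0 ⇒ (c0=5, c1=2, c2=0)

first divergence at macro-step: 1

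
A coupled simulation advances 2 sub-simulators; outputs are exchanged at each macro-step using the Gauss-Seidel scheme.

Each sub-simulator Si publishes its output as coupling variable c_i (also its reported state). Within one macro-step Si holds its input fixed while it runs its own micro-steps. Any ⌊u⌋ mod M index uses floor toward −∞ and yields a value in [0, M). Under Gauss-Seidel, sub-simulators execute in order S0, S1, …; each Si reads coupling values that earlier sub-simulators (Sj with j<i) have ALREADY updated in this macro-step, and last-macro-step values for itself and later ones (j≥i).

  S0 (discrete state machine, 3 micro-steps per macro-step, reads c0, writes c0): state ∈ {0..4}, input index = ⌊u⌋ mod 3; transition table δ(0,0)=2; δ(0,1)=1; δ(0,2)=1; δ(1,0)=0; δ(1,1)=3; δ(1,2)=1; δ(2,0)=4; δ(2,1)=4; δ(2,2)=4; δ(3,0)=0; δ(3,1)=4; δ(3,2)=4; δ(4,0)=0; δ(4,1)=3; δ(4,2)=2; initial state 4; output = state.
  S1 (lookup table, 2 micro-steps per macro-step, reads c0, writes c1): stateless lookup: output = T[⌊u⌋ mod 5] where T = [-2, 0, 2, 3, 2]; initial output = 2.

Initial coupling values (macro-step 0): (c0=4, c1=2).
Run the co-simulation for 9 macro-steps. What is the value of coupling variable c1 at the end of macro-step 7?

macro 1: S0 reads c0=4 → after 3×micro: 3; S1 reads c0=3 → after 2×micro: 3 ⇒ (c0=3, c1=3)
macro 2: S0 reads c0=3 → after 3×micro: 4; S1 reads c0=4 → after 2×micro: 2 ⇒ (c0=4, c1=2)
macro 3: S0 reads c0=4 → after 3×micro: 3; S1 reads c0=3 → after 2×micro: 3 ⇒ (c0=3, c1=3)
macro 4: S0 reads c0=3 → after 3×micro: 4; S1 reads c0=4 → after 2×micro: 2 ⇒ (c0=4, c1=2)
macro 5: S0 reads c0=4 → after 3×micro: 3; S1 reads c0=3 → after 2×micro: 3 ⇒ (c0=3, c1=3)
macro 6: S0 reads c0=3 → after 3×micro: 4; S1 reads c0=4 → after 2×micro: 2 ⇒ (c0=4, c1=2)
macro 7: S0 reads c0=4 → after 3×micro: 3; S1 reads c0=3 → after 2×micro: 3 ⇒ (c0=3, c1=3)
macro 8: S0 reads c0=3 → after 3×micro: 4; S1 reads c0=4 → after 2×micro: 2 ⇒ (c0=4, c1=2)
macro 9: S0 reads c0=4 → after 3×micro: 3; S1 reads c0=3 → after 2×micro: 3 ⇒ (c0=3, c1=3)

c1 at macro-step 7 = 3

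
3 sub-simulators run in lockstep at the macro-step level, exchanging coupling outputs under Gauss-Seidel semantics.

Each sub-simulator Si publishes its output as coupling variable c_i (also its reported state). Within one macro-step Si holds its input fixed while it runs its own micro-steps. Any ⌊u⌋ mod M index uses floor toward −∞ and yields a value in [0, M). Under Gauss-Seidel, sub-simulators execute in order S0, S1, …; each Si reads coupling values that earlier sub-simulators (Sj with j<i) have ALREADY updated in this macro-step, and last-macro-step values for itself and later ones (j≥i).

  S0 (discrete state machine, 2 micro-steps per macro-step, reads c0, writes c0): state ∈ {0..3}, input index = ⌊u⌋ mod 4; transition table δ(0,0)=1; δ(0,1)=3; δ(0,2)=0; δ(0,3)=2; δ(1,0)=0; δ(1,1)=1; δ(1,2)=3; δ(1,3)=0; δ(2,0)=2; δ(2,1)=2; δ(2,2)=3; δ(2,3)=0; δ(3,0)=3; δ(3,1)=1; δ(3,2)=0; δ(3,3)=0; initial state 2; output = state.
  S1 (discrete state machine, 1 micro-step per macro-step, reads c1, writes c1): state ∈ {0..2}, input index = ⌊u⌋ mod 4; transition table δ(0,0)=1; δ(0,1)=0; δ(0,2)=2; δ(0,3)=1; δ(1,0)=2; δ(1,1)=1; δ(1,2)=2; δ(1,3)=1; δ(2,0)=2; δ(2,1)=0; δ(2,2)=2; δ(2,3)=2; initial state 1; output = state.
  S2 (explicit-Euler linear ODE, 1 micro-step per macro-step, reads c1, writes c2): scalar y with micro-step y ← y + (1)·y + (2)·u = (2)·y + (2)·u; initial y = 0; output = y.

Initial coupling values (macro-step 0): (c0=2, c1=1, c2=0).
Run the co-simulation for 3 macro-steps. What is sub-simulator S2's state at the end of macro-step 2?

macro 1: S0 reads c0=2 → after 2×micro: 0; S1 reads c1=1 → after 1×micro: 1; S2 reads c1=1 → after 1×micro: 2 ⇒ (c0=0, c1=1, c2=2)
macro 2: S0 reads c0=0 → after 2×micro: 0; S1 reads c1=1 → after 1×micro: 1; S2 reads c1=1 → after 1×micro: 6 ⇒ (c0=0, c1=1, c2=6)
macro 3: S0 reads c0=0 → after 2×micro: 0; S1 reads c1=1 → after 1×micro: 1; S2 reads c1=1 → after 1×micro: 14 ⇒ (c0=0, c1=1, c2=14)

S2 state at macro-step 2 = 6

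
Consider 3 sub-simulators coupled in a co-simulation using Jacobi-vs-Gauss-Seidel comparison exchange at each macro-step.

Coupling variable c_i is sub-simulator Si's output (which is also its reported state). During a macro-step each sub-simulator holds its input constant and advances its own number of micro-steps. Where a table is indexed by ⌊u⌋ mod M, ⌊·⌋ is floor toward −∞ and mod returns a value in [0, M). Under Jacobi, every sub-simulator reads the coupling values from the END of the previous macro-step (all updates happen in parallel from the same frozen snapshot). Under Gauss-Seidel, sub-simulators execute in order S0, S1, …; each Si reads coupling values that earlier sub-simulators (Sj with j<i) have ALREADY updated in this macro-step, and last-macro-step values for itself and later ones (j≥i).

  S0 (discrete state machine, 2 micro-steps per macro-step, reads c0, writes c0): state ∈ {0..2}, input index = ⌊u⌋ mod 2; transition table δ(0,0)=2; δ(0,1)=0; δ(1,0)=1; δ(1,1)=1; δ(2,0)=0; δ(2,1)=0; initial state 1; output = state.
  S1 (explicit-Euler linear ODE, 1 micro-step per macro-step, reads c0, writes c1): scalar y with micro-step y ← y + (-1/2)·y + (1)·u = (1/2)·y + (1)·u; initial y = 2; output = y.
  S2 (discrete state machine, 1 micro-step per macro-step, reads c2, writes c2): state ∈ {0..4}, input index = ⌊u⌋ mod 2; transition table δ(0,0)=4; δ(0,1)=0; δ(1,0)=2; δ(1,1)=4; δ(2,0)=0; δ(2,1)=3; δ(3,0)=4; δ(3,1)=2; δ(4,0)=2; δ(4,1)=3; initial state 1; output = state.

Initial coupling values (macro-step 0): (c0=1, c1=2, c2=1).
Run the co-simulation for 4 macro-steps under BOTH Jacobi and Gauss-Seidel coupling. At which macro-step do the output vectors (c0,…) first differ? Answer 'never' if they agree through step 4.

first divergence at macro-step: never

[Jacobi] macro 1: S0 reads c0=1 → after 2×micro: 1; S1 reads c0=1 → after 1×micro: 2; S2 reads c2=1 → after 1×micro: 4 ⇒ (c0=1, c1=2, c2=4)
[Jacobi] macro 2: S0 reads c0=1 → after 2×micro: 1; S1 reads c0=1 → after 1×micro: 2; S2 reads c2=4 → after 1×micro: 2 ⇒ (c0=1, c1=2, c2=2)
[Jacobi] macro 3: S0 reads c0=1 → after 2×micro: 1; S1 reads c0=1 → after 1×micro: 2; S2 reads c2=2 → after 1×micro: 0 ⇒ (c0=1, c1=2, c2=0)
[Jacobi] macro 4: S0 reads c0=1 → after 2×micro: 1; S1 reads c0=1 → after 1×micro: 2; S2 reads c2=0 → after 1×micro: 4 ⇒ (c0=1, c1=2, c2=4)
[Gauss-Seidel] macro 1: S0 reads c0=1 → after 2×micro: 1; S1 reads c0=1 → after 1×micro: 2; S2 reads c2=1 → after 1×micro: 4 ⇒ (c0=1, c1=2, c2=4)
[Gauss-Seidel] macro 2: S0 reads c0=1 → after 2×micro: 1; S1 reads c0=1 → after 1×micro: 2; S2 reads c2=4 → after 1×micro: 2 ⇒ (c0=1, c1=2, c2=2)
[Gauss-Seidel] macro 3: S0 reads c0=1 → after 2×micro: 1; S1 reads c0=1 → after 1×micro: 2; S2 reads c2=2 → after 1×micro: 0 ⇒ (c0=1, c1=2, c2=0)
[Gauss-Seidel] macro 4: S0 reads c0=1 → after 2×micro: 1; S1 reads c0=1 → after 1×micro: 2; S2 reads c2=0 → after 1×micro: 4 ⇒ (c0=1, c1=2, c2=4)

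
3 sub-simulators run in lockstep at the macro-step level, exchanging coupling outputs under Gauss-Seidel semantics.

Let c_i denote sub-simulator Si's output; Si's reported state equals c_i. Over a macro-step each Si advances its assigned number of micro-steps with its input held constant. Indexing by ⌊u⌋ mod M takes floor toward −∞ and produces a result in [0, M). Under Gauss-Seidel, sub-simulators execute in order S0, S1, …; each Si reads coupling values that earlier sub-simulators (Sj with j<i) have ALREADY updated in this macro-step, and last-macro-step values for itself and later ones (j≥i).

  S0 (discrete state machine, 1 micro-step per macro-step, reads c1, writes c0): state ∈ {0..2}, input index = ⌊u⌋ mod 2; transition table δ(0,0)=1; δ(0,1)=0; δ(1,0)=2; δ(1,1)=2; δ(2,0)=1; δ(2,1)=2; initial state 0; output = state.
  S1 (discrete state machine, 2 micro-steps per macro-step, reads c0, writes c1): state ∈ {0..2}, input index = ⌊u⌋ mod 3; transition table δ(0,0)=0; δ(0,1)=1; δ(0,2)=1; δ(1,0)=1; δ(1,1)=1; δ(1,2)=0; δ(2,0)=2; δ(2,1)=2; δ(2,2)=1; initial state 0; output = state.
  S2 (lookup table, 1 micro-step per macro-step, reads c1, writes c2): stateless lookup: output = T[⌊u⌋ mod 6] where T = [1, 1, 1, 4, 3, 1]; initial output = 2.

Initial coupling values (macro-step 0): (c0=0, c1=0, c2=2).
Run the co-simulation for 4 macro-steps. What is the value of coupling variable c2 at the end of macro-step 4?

macro 1: S0 reads c1=0 → after 1×micro: 1; S1 reads c0=1 → after 2×micro: 1; S2 reads c1=1 → after 1×micro: 1 ⇒ (c0=1, c1=1, c2=1)
macro 2: S0 reads c1=1 → after 1×micro: 2; S1 reads c0=2 → after 2×micro: 1; S2 reads c1=1 → after 1×micro: 1 ⇒ (c0=2, c1=1, c2=1)
macro 3: S0 reads c1=1 → after 1×micro: 2; S1 reads c0=2 → after 2×micro: 1; S2 reads c1=1 → after 1×micro: 1 ⇒ (c0=2, c1=1, c2=1)
macro 4: S0 reads c1=1 → after 1×micro: 2; S1 reads c0=2 → after 2×micro: 1; S2 reads c1=1 → after 1×micro: 1 ⇒ (c0=2, c1=1, c2=1)

c2 at macro-step 4 = 1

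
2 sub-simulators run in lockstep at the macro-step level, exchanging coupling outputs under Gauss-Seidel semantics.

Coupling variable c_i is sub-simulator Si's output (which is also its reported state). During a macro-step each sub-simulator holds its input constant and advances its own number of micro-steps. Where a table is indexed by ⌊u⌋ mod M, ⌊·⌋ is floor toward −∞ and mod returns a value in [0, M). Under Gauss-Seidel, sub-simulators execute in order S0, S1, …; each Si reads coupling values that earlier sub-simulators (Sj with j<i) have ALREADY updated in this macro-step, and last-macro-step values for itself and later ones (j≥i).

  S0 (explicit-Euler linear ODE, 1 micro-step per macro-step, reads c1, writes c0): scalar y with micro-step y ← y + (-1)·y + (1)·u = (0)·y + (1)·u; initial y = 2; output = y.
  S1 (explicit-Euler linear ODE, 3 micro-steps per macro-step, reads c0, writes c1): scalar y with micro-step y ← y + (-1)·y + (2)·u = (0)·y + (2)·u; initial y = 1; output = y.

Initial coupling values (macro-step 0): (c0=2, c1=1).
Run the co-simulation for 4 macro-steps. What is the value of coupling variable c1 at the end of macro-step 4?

c1 at macro-step 4 = 16

macro 1: S0 reads c1=1 → after 1×micro: 1; S1 reads c0=1 → after 3×micro: 2 ⇒ (c0=1, c1=2)
macro 2: S0 reads c1=2 → after 1×micro: 2; S1 reads c0=2 → after 3×micro: 4 ⇒ (c0=2, c1=4)
macro 3: S0 reads c1=4 → after 1×micro: 4; S1 reads c0=4 → after 3×micro: 8 ⇒ (c0=4, c1=8)
macro 4: S0 reads c1=8 → after 1×micro: 8; S1 reads c0=8 → after 3×micro: 16 ⇒ (c0=8, c1=16)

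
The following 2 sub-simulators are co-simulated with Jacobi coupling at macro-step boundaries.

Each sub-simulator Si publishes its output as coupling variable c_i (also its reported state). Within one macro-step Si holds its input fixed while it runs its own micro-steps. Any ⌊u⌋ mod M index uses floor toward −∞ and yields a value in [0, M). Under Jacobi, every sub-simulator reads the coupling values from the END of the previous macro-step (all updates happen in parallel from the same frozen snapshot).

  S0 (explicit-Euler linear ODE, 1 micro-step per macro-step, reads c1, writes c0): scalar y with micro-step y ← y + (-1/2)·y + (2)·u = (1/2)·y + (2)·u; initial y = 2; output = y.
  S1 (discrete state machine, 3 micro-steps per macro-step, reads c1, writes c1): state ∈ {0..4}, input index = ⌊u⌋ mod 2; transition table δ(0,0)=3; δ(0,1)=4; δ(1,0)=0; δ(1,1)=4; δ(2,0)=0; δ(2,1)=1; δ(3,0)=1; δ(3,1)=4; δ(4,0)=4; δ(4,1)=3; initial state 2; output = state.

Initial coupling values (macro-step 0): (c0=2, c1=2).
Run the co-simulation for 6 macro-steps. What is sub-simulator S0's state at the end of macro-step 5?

macro 1: S0 reads c1=2 → after 1×micro: 5; S1 reads c1=2 → after 3×micro: 1 ⇒ (c0=5, c1=1)
macro 2: S0 reads c1=1 → after 1×micro: 9/2; S1 reads c1=1 → after 3×micro: 4 ⇒ (c0=9/2, c1=4)
macro 3: S0 reads c1=4 → after 1×micro: 41/4; S1 reads c1=4 → after 3×micro: 4 ⇒ (c0=41/4, c1=4)
macro 4: S0 reads c1=4 → after 1×micro: 105/8; S1 reads c1=4 → after 3×micro: 4 ⇒ (c0=105/8, c1=4)
macro 5: S0 reads c1=4 → after 1×micro: 233/16; S1 reads c1=4 → after 3×micro: 4 ⇒ (c0=233/16, c1=4)
macro 6: S0 reads c1=4 → after 1×micro: 489/32; S1 reads c1=4 → after 3×micro: 4 ⇒ (c0=489/32, c1=4)

S0 state at macro-step 5 = 233/16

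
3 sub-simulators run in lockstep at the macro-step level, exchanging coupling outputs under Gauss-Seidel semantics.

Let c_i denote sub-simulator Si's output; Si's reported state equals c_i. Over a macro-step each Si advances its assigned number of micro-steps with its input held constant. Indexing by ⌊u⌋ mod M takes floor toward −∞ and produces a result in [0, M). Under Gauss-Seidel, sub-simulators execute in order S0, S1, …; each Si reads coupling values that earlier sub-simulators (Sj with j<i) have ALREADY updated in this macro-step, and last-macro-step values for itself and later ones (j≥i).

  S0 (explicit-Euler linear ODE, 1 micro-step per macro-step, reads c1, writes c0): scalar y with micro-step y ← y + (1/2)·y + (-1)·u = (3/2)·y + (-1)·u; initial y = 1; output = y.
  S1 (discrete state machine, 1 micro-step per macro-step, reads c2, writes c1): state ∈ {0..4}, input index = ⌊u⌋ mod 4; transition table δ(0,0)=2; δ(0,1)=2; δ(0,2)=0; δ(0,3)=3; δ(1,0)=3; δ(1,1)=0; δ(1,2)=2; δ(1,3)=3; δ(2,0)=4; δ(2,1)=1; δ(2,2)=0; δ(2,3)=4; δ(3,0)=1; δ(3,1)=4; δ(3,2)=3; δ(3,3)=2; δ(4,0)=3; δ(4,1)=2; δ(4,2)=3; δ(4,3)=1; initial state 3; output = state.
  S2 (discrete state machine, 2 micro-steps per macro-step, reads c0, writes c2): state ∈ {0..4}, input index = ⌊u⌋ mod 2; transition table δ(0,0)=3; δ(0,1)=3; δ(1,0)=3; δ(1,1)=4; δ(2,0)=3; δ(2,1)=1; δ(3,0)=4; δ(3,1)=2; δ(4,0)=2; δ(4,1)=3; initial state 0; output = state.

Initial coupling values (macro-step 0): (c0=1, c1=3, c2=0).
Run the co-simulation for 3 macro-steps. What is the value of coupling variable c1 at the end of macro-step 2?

macro 1: S0 reads c1=3 → after 1×micro: -3/2; S1 reads c2=0 → after 1×micro: 1; S2 reads c0=-3/2 → after 2×micro: 4 ⇒ (c0=-3/2, c1=1, c2=4)
macro 2: S0 reads c1=1 → after 1×micro: -13/4; S1 reads c2=4 → after 1×micro: 3; S2 reads c0=-13/4 → after 2×micro: 3 ⇒ (c0=-13/4, c1=3, c2=3)
macro 3: S0 reads c1=3 → after 1×micro: -63/8; S1 reads c2=3 → after 1×micro: 2; S2 reads c0=-63/8 → after 2×micro: 2 ⇒ (c0=-63/8, c1=2, c2=2)

c1 at macro-step 2 = 3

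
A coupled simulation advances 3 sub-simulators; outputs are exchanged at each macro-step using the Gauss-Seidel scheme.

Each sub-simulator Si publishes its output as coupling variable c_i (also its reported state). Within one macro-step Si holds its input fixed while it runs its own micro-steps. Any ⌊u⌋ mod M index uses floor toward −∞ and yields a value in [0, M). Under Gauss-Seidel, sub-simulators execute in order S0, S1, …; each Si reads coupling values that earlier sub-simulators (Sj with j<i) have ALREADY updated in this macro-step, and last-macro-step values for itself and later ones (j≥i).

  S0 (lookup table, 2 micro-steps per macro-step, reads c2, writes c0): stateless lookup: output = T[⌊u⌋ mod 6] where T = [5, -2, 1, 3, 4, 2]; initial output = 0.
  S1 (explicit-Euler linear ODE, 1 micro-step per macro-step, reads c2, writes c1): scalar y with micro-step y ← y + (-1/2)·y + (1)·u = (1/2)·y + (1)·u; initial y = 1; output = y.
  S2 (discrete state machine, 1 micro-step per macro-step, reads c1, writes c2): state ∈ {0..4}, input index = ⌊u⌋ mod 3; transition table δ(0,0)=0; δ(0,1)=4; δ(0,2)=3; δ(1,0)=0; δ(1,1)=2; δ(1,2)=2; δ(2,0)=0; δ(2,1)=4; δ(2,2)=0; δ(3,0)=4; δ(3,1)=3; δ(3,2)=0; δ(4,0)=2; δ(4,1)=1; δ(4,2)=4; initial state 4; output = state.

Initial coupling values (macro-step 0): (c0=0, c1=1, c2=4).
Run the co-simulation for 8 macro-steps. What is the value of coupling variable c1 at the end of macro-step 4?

c1 at macro-step 4 = 77/16

macro 1: S0 reads c2=4 → after 2×micro: 4; S1 reads c2=4 → after 1×micro: 9/2; S2 reads c1=9/2 → after 1×micro: 1 ⇒ (c0=4, c1=9/2, c2=1)
macro 2: S0 reads c2=1 → after 2×micro: -2; S1 reads c2=1 → after 1×micro: 13/4; S2 reads c1=13/4 → after 1×micro: 0 ⇒ (c0=-2, c1=13/4, c2=0)
macro 3: S0 reads c2=0 → after 2×micro: 5; S1 reads c2=0 → after 1×micro: 13/8; S2 reads c1=13/8 → after 1×micro: 4 ⇒ (c0=5, c1=13/8, c2=4)
macro 4: S0 reads c2=4 → after 2×micro: 4; S1 reads c2=4 → after 1×micro: 77/16; S2 reads c1=77/16 → after 1×micro: 1 ⇒ (c0=4, c1=77/16, c2=1)
macro 5: S0 reads c2=1 → after 2×micro: -2; S1 reads c2=1 → after 1×micro: 109/32; S2 reads c1=109/32 → after 1×micro: 0 ⇒ (c0=-2, c1=109/32, c2=0)
macro 6: S0 reads c2=0 → after 2×micro: 5; S1 reads c2=0 → after 1×micro: 109/64; S2 reads c1=109/64 → after 1×micro: 4 ⇒ (c0=5, c1=109/64, c2=4)
macro 7: S0 reads c2=4 → after 2×micro: 4; S1 reads c2=4 → after 1×micro: 621/128; S2 reads c1=621/128 → after 1×micro: 1 ⇒ (c0=4, c1=621/128, c2=1)
macro 8: S0 reads c2=1 → after 2×micro: -2; S1 reads c2=1 → after 1×micro: 877/256; S2 reads c1=877/256 → after 1×micro: 0 ⇒ (c0=-2, c1=877/256, c2=0)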